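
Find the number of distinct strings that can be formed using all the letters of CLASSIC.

1260

CLASSIC has 7 letters with C appearing twice and S appearing twice.
So there are 7! / (2!·2!) = 1260 distinguishable arrangements.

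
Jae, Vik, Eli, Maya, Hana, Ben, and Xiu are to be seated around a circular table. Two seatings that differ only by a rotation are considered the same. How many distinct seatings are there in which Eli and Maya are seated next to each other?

Glue Eli and Maya into a block (2 internal orders). Seating 6 units around a circle gives (5)! arrangements.
So 2 × (5)! = 2 × 120 = 240.

240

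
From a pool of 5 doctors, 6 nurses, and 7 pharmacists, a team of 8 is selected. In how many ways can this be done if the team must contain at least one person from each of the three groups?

41811

Total 8-person selections from all 18: C(18,8) = 43758.
Selections missing a whole group: no doctors → C(13,8) = 1287; no nurses → C(12,8) = 495; no pharmacists → C(11,8) = 165.
Add back selections omitting two groups (i.e. drawn from a single group): C(5,8) + C(6,8) + C(7,8) = 0.
By inclusion–exclusion: 43758 − 1947 + 0 = 41811.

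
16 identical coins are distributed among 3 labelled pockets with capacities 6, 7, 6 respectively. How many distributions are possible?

Without the upper bounds there are C(18,2) = 153 ways to split 16 among 3 pockets.
Subtract solutions that violate a single cap (substitute x_i' = x_i − (cap_i+1)): x_1 ≥ 7 gives C(11,2) = 55; x_2 ≥ 8 gives C(10,2) = 45; x_3 ≥ 7 gives C(11,2) = 55. Together 155.
Add back pairs where two caps are both exceeded: 3 + 6 + 3 = 12.
By inclusion–exclusion the count is 153 − 155 + 12 = 10.

10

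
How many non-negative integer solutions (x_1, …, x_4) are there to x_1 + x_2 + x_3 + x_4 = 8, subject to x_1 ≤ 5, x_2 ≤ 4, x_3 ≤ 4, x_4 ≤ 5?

Ignoring the caps, the number of non-negative solutions to x_1+…+x_4 = 8 is C(11,3) = 165.
Subtract solutions that violate a single cap (substitute x_i' = x_i − (cap_i+1)): x_1 ≥ 6 gives C(5,3) = 10; x_2 ≥ 5 gives C(6,3) = 20; x_3 ≥ 5 gives C(6,3) = 20; x_4 ≥ 6 gives C(5,3) = 10. Together 60.
No two caps can be exceeded simultaneously, so the pair terms are all 0.
By inclusion–exclusion the count is 165 − 60 + 0 = 105.

105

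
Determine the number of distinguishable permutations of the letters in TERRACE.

Letter multiplicities in TERRACE: A×1, C×1, E×2, R×2, T×1.
The number of distinct arrangements is 7!/(2!·2!) = 5040/4 = 1260.

1260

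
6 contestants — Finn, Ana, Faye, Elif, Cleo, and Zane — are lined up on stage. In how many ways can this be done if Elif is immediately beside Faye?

240

Treat {Elif, Faye} as a single unit. There are 5 units to order, and the pair itself can be ordered 2 ways.
That gives 2 × 5! = 2 × 120 = 240.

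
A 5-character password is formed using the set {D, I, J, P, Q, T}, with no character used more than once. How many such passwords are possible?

720

Choose and order 5 of the 6 symbols: the first character has 6 options, the next 5, and so on down to 2.
That product is 6 × 5 × 4 × 3 × 2 = 720.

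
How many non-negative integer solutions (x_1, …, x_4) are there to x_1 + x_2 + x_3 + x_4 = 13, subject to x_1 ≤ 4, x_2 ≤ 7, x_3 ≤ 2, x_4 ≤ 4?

Ignoring the caps, the number of non-negative solutions to x_1+…+x_4 = 13 is C(16,3) = 560.
Subtract solutions that violate a single cap (substitute x_i' = x_i − (cap_i+1)): x_1 ≥ 5 gives C(11,3) = 165; x_2 ≥ 8 gives C(8,3) = 56; x_3 ≥ 3 gives C(13,3) = 286; x_4 ≥ 5 gives C(11,3) = 165. Together 672.
Add back pairs where two caps are both exceeded: 1 + 56 + 20 + 10 + 1 + 56 = 144.
Subtract triples: 0 + 0 + 1 + 0 = 1.
By inclusion–exclusion the count is 560 − 672 + 144 − 1 = 31.

31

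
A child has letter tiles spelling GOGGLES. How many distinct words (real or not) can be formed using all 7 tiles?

The 7 letters of GOGGLES have repeats: G appearing 3 times.
The number of distinct arrangements is 7!/(3!) = 5040/6 = 840.

840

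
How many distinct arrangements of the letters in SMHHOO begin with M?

Fix M in the first position and arrange the remaining 5 letters.
Those 5 letters have H appearing twice and O appearing twice, giving (5)!/(2!·2!) = 30.

30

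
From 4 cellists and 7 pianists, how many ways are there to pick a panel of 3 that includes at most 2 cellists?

161

Split by how many cellists are chosen (0 through 2).
Sum: C(4,0)·C(7,3) + C(4,1)·C(7,2) + C(4,2)·C(7,1) = 35 + 84 + 42 = 161.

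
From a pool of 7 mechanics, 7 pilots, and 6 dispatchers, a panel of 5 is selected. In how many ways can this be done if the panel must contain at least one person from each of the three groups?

With no constraint there are C(20,5) = 15504 possible selections.
Selections missing a whole group: no mechanics → C(13,5) = 1287; no pilots → C(13,5) = 1287; no dispatchers → C(14,5) = 2002.
Add back selections omitting two groups (i.e. drawn from a single group): C(7,5) + C(7,5) + C(6,5) = 48.
By inclusion–exclusion: 15504 − 4576 + 48 = 10976.

10976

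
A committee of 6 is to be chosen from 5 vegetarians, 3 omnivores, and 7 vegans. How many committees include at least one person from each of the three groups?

3850

Unrestricted: C(15,6) = 5005 ways to pick any 6 of the 15.
Subtract selections that omit an entire group: no vegetarians → C(10,6) = 210; no omnivores → C(12,6) = 924; no vegans → C(8,6) = 28.
Add back selections omitting two groups (i.e. drawn from a single group): C(5,6) + C(3,6) + C(7,6) = 7.
By inclusion–exclusion: 5005 − 1162 + 7 = 3850.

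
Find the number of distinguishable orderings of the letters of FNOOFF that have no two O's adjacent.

Total arrangements of FNOOFF: 6!/(3!·2!) = 60.
If the two O's are adjacent, glue them into one block, leaving 5 items to arrange: (5)!/(3!) = 20 ways.
Hence 60 − 20 = 40.

40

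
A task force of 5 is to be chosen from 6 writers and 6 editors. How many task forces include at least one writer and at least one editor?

780

With no constraint there are C(12,5) = 792 possible selections.
Subtract selections that omit an entire group: no writers → C(6,5) = 6; no editors → C(6,5) = 6.
Both groups omitted at once is impossible, so 792 − 12 = 780.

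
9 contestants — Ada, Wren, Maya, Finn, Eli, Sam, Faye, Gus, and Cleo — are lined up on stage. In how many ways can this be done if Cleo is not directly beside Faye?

282240

Of the 9! = 362880 arrangements, those with Cleo and Faye adjacent number 2 × 8! = 80640 (treat the pair as a block with 2 internal orders).
So 362880 − 80640 = 282240 arrangements keep them apart.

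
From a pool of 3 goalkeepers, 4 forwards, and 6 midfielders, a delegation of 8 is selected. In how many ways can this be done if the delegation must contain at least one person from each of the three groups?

Total 8-person selections from all 13: C(13,8) = 1287.
Subtract selections that omit an entire group: no goalkeepers → C(10,8) = 45; no forwards → C(9,8) = 9; no midfielders → C(7,8) = 0.
Add back selections omitting two groups (i.e. drawn from a single group): C(3,8) + C(4,8) + C(6,8) = 0.
By inclusion–exclusion: 1287 − 54 + 0 = 1233.

1233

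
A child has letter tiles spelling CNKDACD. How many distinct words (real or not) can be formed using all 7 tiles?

1260

The 7 letters of CNKDACD have repeats: C appearing twice and D appearing twice.
The number of distinct arrangements is 7!/(2!·2!) = 5040/4 = 1260.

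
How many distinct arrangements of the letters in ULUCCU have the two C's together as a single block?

Treat the 2 copies of C as a single block. The multiset to arrange is then {CC, L, U, U, U}, 5 items in all.
That gives (5)!/(3!) = 20 arrangements.

20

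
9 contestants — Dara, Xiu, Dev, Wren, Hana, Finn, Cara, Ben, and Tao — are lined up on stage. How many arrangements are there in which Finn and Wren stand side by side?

80640

Place the 7 others and the Finn-Wren pair as 8 objects in a line; the pair has 2 internal arrangements.
So the count is 2·(8)! = 80640.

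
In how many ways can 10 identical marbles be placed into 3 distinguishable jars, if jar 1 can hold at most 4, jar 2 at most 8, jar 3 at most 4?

22

Without the upper bounds there are C(12,2) = 66 ways to split 10 among 3 jars.
Subtract solutions that violate a single cap (substitute x_i' = x_i − (cap_i+1)): x_1 ≥ 5 gives C(7,2) = 21; x_2 ≥ 9 gives C(3,2) = 3; x_3 ≥ 5 gives C(7,2) = 21. Together 45.
Add back pairs where two caps are both exceeded: 0 + 1 + 0 = 1.
By inclusion–exclusion the count is 66 − 45 + 1 = 22.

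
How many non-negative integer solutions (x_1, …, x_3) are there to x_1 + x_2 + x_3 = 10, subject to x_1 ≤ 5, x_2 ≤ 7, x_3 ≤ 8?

Without the upper bounds there are C(12,2) = 66 ways to split 10 among 3 variables.
Subtract solutions that violate a single cap (substitute x_i' = x_i − (cap_i+1)): x_1 ≥ 6 gives C(6,2) = 15; x_2 ≥ 8 gives C(4,2) = 6; x_3 ≥ 9 gives C(3,2) = 3. Together 24.
No two caps can be exceeded simultaneously, so the pair terms are all 0.
By inclusion–exclusion the count is 66 − 24 + 0 = 42.

42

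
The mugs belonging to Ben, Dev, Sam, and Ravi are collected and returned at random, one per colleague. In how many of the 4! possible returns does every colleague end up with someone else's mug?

Let Aᵢ be the assignments in which colleague i gets their own mug. We want the size of the complement of A₁∪…∪A_4.
By inclusion–exclusion this is Σ_{j=0}^{4} (−1)^j C(4,j)·(4−j)!.
Computing: 24 − 24 + 12 − 4 + 1 = 9.

9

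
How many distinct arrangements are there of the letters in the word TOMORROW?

3360

Letter multiplicities in TOMORROW: M×1, O×3, R×2, T×1, W×1.
So there are 8! / (3!·2!) = 3360 distinguishable arrangements.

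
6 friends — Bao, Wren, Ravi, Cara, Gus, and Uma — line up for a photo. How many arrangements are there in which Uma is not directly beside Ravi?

Of the 6! = 720 arrangements, those with Uma and Ravi adjacent number 2 × 5! = 240 (treat the pair as a block with 2 internal orders).
So 720 − 240 = 480 arrangements keep them apart.

480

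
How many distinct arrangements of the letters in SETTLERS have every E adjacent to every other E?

1260

Treat the 2 copies of E as a single block. The multiset to arrange is then {EE, L, R, S, S, T, T}, 7 items in all.
That gives (7)!/(2!·2!) = 1260 arrangements.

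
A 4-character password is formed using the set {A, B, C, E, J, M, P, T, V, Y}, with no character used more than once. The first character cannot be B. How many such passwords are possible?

The first character has 10−1 = 9 choices (anything except B).
The remaining 3 characters are filled from the other 9 symbols without repetition: 9 × 8 × 7 = 504.
Total: 9 × 504 = 4536.

4536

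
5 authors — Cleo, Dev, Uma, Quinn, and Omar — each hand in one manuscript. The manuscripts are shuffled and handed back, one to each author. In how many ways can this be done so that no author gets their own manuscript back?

44

Count assignments avoiding every fixed point. For any j of the 5 authors fixed to their own manuscript, the other 5−j can be arranged in (5−j)! ways.
By inclusion–exclusion this is Σ_{j=0}^{5} (−1)^j C(5,j)·(5−j)!.
Computing: 120 − 120 + 60 − 20 + 5 − 1 = 44.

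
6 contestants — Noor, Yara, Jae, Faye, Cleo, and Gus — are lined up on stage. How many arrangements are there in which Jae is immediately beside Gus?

240

Glue Jae and Gus into one block (2 internal orders), leaving 5 units to arrange in a row.
That gives 2 × 5! = 2 × 120 = 240.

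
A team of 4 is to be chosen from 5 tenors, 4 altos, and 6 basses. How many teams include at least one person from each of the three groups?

720

Unrestricted: C(15,4) = 1365 ways to pick any 4 of the 15.
Selections missing a whole group: no tenors → C(10,4) = 210; no altos → C(11,4) = 330; no basses → C(9,4) = 126.
Add back selections omitting two groups (i.e. drawn from a single group): C(5,4) + C(4,4) + C(6,4) = 21.
By inclusion–exclusion: 1365 − 666 + 21 = 720.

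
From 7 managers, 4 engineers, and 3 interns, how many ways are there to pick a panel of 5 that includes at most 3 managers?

1736

Split by how many managers are chosen (0 through 3).
Sum: C(7,0)·C(7,5) + C(7,1)·C(7,4) + C(7,2)·C(7,3) + C(7,3)·C(7,2) = 21 + 245 + 735 + 735 = 1736.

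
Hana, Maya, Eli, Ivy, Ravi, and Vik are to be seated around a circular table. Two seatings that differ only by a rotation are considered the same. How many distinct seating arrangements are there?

120

Seat Hana anywhere (absorbing the rotational symmetry), then permute the other 5: (5)! = 120.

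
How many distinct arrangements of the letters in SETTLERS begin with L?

630

With the first slot taken by L, it remains to arrange the other 7 letters (SETTERS).
Those 7 letters have E appearing twice, S appearing twice, and T appearing twice, giving (7)!/(2!·2!·2!) = 630.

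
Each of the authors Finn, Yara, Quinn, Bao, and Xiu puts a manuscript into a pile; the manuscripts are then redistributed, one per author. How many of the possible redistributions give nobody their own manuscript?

Let Aᵢ be the assignments in which author i gets their own manuscript. We want the size of the complement of A₁∪…∪A_5.
By inclusion–exclusion this is Σ_{j=0}^{5} (−1)^j C(5,j)·(5−j)!.
Computing: 120 − 120 + 60 − 20 + 5 − 1 = 44.

44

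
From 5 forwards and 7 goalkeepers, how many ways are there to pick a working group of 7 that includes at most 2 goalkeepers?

Split by how many goalkeepers are chosen (0 through 2).
Sum: C(7,0)·C(5,7) + C(7,1)·C(5,6) + C(7,2)·C(5,5) = 0 + 0 + 21 = 21.

21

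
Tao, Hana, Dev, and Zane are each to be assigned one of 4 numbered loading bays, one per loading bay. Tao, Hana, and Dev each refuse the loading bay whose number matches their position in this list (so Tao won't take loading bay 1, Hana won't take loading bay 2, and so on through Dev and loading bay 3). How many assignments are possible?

11

Let Aᵢ (for i ∈ {1, 2, 3}) be the placements that put person i in their forbidden loading bay. Any j of these fix j positions, leaving (4−j)! ways to fill the rest, and there are C(3,j) ways to pick which j.
By inclusion–exclusion, the number of valid placements is Σ_{j=0}^{3} (−1)^j C(3,j)·(4−j)!.
Computing: 24 − 18 + 6 − 1 = 11.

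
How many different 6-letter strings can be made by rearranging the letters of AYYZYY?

AYYZYY has 6 letters with Y appearing 4 times.
Dividing 6! = 720 by 4! = 24 for the repeated letters gives 30.

30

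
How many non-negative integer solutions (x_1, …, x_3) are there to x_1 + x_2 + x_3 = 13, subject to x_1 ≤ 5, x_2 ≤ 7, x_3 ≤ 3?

Without the upper bounds there are C(15,2) = 105 ways to split 13 among 3 variables.
Subtract solutions that violate a single cap (substitute x_i' = x_i − (cap_i+1)): x_1 ≥ 6 gives C(9,2) = 36; x_2 ≥ 8 gives C(7,2) = 21; x_3 ≥ 4 gives C(11,2) = 55. Together 112.
Add back pairs where two caps are both exceeded: 0 + 10 + 3 = 13.
By inclusion–exclusion the count is 105 − 112 + 13 = 6.

6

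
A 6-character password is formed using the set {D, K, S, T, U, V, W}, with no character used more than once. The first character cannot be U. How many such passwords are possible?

4320

The first character has 7−1 = 6 choices (anything except U).
The remaining 5 characters are filled from the other 6 symbols without repetition: 6 × 5 × 4 × 3 × 2 = 720.
Total: 6 × 720 = 4320.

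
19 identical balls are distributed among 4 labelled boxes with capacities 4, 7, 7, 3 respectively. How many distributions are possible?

Ignoring the caps, the number of non-negative solutions to x_1+…+x_4 = 19 is C(22,3) = 1540.
Subtract solutions that violate a single cap (substitute x_i' = x_i − (cap_i+1)): x_1 ≥ 5 gives C(17,3) = 680; x_2 ≥ 8 gives C(14,3) = 364; x_3 ≥ 8 gives C(14,3) = 364; x_4 ≥ 4 gives C(18,3) = 816. Together 2224.
Add back pairs where two caps are both exceeded: 84 + 84 + 286 + 20 + 120 + 120 = 714.
Subtract triples: 0 + 10 + 10 + 0 = 20.
By inclusion–exclusion the count is 1540 − 2224 + 714 − 20 = 10.

10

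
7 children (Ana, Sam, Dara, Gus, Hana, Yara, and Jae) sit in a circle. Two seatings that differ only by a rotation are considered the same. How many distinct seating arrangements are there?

720

Fix one person's seat to break rotational symmetry; the remaining 6 people can be arranged in (6)! = 720 ways.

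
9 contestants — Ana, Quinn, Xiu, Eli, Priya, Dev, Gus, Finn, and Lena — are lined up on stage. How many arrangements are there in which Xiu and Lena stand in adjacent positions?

80640

Place the 7 others and the Xiu-Lena pair as 8 objects in a line; the pair has 2 internal arrangements.
So the count is 2·(8)! = 80640.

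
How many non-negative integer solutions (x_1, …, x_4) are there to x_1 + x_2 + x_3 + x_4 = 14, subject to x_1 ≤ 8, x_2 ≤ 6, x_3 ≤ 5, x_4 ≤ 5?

192

Without the upper bounds there are C(17,3) = 680 ways to split 14 among 4 variables.
Subtract solutions that violate a single cap (substitute x_i' = x_i − (cap_i+1)): x_1 ≥ 9 gives C(8,3) = 56; x_2 ≥ 7 gives C(10,3) = 120; x_3 ≥ 6 gives C(11,3) = 165; x_4 ≥ 6 gives C(11,3) = 165. Together 506.
Add back pairs where two caps are both exceeded: 0 + 0 + 0 + 4 + 4 + 10 = 18.
By inclusion–exclusion the count is 680 − 506 + 18 = 192.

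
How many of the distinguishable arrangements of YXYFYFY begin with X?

Fix X in the first position and arrange the remaining 6 letters.
Those 6 letters have F appearing twice and Y appearing 4 times, giving (6)!/(4!·2!) = 15.

15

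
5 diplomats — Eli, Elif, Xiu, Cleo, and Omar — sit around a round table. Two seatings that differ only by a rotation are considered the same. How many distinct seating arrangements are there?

Around a circle, 5 distinct people have 5!/5 = (4)! = 24 rotationally distinct seatings.

24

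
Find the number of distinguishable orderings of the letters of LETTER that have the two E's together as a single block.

Treat the 2 copies of E as a single block. The multiset to arrange is then {EE, L, R, T, T}, 5 items in all.
That gives (5)!/(2!) = 60 arrangements.

60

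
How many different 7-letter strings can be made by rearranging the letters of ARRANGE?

1260

The 7 letters of ARRANGE have repeats: A appearing twice and R appearing twice.
The number of distinct arrangements is 7!/(2!·2!) = 5040/4 = 1260.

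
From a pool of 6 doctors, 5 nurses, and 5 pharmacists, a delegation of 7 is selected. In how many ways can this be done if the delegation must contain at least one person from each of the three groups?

10660

Unrestricted: C(16,7) = 11440 ways to pick any 7 of the 16.
Subtract selections that omit an entire group: no doctors → C(10,7) = 120; no nurses → C(11,7) = 330; no pharmacists → C(11,7) = 330.
Add back selections omitting two groups (i.e. drawn from a single group): C(6,7) + C(5,7) + C(5,7) = 0.
By inclusion–exclusion: 11440 − 780 + 0 = 10660.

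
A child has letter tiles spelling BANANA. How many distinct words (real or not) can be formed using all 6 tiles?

60

The 6 letters of BANANA have repeats: A appearing 3 times and N appearing twice.
The number of distinct arrangements is 6!/(3!·2!) = 720/12 = 60.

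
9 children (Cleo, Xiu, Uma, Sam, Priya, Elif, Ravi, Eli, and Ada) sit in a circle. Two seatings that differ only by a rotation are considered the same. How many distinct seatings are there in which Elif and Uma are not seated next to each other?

30240

All circular seatings of 9 people number (8)! = 40320.
Those with Elif next to Uma: fuse the pair into one unit and seat 8 units around a circle — 2·(7)! = 10080.
Subtracting, 40320 − 10080 = 30240.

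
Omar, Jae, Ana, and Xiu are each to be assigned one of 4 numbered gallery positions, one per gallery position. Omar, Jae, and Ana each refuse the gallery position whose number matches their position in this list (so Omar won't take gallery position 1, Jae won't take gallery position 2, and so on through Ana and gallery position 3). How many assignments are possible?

Let Aᵢ (for i ∈ {1, 2, 3}) be the placements that put person i in their forbidden gallery position. Any j of these fix j positions, leaving (4−j)! ways to fill the rest, and there are C(3,j) ways to pick which j.
By inclusion–exclusion, the number of valid placements is Σ_{j=0}^{3} (−1)^j C(3,j)·(4−j)!.
Computing: 24 − 18 + 6 − 1 = 11.

11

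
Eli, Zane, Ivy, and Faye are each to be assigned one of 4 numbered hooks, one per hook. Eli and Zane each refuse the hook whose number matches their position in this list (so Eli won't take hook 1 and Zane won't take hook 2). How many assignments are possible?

14

Let Aᵢ (for i ∈ {1, 2}) be the placements that put person i in their forbidden hook. Any j of these fix j positions, leaving (4−j)! ways to fill the rest, and there are C(2,j) ways to pick which j.
By inclusion–exclusion, the number of valid placements is Σ_{j=0}^{2} (−1)^j C(2,j)·(4−j)!.
Computing: 24 − 12 + 2 = 14.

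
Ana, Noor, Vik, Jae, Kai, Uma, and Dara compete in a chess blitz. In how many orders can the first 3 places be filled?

210

This is an ordered selection of 3 from 7: P(7,3).
That gives 7 × 6 × 5 = 210.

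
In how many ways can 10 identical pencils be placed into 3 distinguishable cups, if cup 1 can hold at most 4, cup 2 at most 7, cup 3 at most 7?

33

By stars and bars, unrestricted non-negative solutions to x_1+…+x_3 = 10 number C(10+2,2) = 66.
Subtract solutions that violate a single cap (substitute x_i' = x_i − (cap_i+1)): x_1 ≥ 5 gives C(7,2) = 21; x_2 ≥ 8 gives C(4,2) = 6; x_3 ≥ 8 gives C(4,2) = 6. Together 33.
No two caps can be exceeded simultaneously, so the pair terms are all 0.
By inclusion–exclusion the count is 66 − 33 + 0 = 33.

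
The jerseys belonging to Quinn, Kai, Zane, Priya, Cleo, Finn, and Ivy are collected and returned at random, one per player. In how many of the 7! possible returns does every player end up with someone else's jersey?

1854

Count assignments avoiding every fixed point. For any j of the 7 players fixed to their old jersey, the other 7−j can be arranged in (7−j)! ways.
By inclusion–exclusion this is Σ_{j=0}^{7} (−1)^j C(7,j)·(7−j)!.
Computing: 5040 − 5040 + 2520 − 840 + 210 − 42 + 7 − 1 = 1854.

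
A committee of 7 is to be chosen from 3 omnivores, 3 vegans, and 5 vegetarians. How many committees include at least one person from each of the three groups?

With no constraint there are C(11,7) = 330 possible selections.
Selections missing a whole group: no omnivores → C(8,7) = 8; no vegans → C(8,7) = 8; no vegetarians → C(6,7) = 0.
Add back selections omitting two groups (i.e. drawn from a single group): C(3,7) + C(3,7) + C(5,7) = 0.
By inclusion–exclusion: 330 − 16 + 0 = 314.

314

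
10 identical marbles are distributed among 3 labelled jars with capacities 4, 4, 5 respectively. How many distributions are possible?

Without the upper bounds there are C(12,2) = 66 ways to split 10 among 3 jars.
Subtract solutions that violate a single cap (substitute x_i' = x_i − (cap_i+1)): x_1 ≥ 5 gives C(7,2) = 21; x_2 ≥ 5 gives C(7,2) = 21; x_3 ≥ 6 gives C(6,2) = 15. Together 57.
Add back pairs where two caps are both exceeded: 1 + 0 + 0 = 1.
By inclusion–exclusion the count is 66 − 57 + 1 = 10.

10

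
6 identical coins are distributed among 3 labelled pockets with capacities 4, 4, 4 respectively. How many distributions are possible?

Without the upper bounds there are C(8,2) = 28 ways to split 6 among 3 pockets.
Subtract solutions that violate a single cap (substitute x_i' = x_i − (cap_i+1)): x_1 ≥ 5 gives C(3,2) = 3; x_2 ≥ 5 gives C(3,2) = 3; x_3 ≥ 5 gives C(3,2) = 3. Together 9.
No two caps can be exceeded simultaneously, so the pair terms are all 0.
By inclusion–exclusion the count is 28 − 9 + 0 = 19.

19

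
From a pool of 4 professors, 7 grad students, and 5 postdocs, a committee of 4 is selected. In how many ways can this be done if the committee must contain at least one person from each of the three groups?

910

Unrestricted: C(16,4) = 1820 ways to pick any 4 of the 16.
Selections missing a whole group: no professors → C(12,4) = 495; no grad students → C(9,4) = 126; no postdocs → C(11,4) = 330.
Add back selections omitting two groups (i.e. drawn from a single group): C(4,4) + C(7,4) + C(5,4) = 41.
By inclusion–exclusion: 1820 − 951 + 41 = 910.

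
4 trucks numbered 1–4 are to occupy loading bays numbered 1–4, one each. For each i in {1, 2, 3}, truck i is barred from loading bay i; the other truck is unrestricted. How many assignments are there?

Let Aᵢ (for i ∈ {1, 2, 3}) be the placements that put truck i in its forbidden loading bay. Any j of these fix j positions, leaving (4−j)! ways to fill the rest, and there are C(3,j) ways to pick which j.
By inclusion–exclusion, the number of valid placements is Σ_{j=0}^{3} (−1)^j C(3,j)·(4−j)!.
Computing: 24 − 18 + 6 − 1 = 11.

11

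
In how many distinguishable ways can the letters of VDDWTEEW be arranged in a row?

5040

The 8 letters of VDDWTEEW have repeats: D appearing twice, E appearing twice, and W appearing twice.
So there are 8! / (2!·2!·2!) = 5040 distinguishable arrangements.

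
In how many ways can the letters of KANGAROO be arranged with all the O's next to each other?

Treat the 2 copies of O as a single block. The multiset to arrange is then {OO, A, A, G, K, N, R}, 7 items in all.
That gives (7)!/(2!) = 2520 arrangements.

2520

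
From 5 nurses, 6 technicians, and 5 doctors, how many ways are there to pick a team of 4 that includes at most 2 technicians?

1605

Split by how many technicians are chosen (0 through 2).
Sum: C(6,0)·C(10,4) + C(6,1)·C(10,3) + C(6,2)·C(10,2) = 210 + 720 + 675 = 1605.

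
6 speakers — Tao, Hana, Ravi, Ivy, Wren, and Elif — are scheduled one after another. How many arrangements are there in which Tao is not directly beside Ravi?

480

Of the 6! = 720 arrangements, those with Tao and Ravi adjacent number 2 × 5! = 240 (treat the pair as a block with 2 internal orders).
Complementary counting: 720 − 240 = 480.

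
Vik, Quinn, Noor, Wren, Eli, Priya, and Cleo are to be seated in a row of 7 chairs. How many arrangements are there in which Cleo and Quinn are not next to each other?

There are 7! = 5040 arrangements in all. If Cleo and Quinn are adjacent, merging them into one block gives 2·(6)! = 1440 arrangements.
Complementary counting: 5040 − 1440 = 3600.

3600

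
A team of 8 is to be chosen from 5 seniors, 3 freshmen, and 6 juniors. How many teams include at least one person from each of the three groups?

With no constraint there are C(14,8) = 3003 possible selections.
Selections missing a whole group: no seniors → C(9,8) = 9; no freshmen → C(11,8) = 165; no juniors → C(8,8) = 1.
Add back selections omitting two groups (i.e. drawn from a single group): C(5,8) + C(3,8) + C(6,8) = 0.
By inclusion–exclusion: 3003 − 175 + 0 = 2828.

2828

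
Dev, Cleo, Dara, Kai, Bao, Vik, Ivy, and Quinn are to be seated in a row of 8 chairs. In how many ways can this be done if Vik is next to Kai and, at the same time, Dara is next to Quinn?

Treat {Vik,Kai} as one block (2 orders) and {Dara,Quinn} as another (2 orders).
That leaves 6 units to arrange: 2 × 2 × 6! = 4 × 720 = 2880.

2880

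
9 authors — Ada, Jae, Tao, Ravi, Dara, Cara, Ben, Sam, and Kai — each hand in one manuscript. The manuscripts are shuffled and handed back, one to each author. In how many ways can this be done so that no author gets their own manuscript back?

133496

Count assignments avoiding every fixed point. For any j of the 9 authors fixed to their own manuscript, the other 9−j can be arranged in (9−j)! ways.
By inclusion–exclusion this is Σ_{j=0}^{9} (−1)^j C(9,j)·(9−j)!.
Computing: 362880 − 362880 + 181440 − 60480 + 15120 − 3024 + 504 − 72 + 9 − 1 = 133496.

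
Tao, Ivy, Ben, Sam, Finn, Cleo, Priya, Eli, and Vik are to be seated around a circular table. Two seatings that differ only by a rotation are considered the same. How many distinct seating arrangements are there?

40320

Fix one person's seat to break rotational symmetry; the remaining 8 people can be arranged in (8)! = 40320 ways.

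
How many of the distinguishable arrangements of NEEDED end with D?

20

With the last slot taken by D, it remains to arrange the other 5 letters (NEEED).
Those 5 letters have E appearing 3 times, giving (5)!/(3!) = 20.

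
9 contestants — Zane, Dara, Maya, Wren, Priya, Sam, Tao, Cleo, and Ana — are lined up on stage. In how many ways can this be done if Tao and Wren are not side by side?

There are 9! = 362880 arrangements in all. If Tao and Wren are adjacent, merging them into one block gives 2·(8)! = 80640 arrangements.
So 362880 − 80640 = 282240 arrangements keep them apart.

282240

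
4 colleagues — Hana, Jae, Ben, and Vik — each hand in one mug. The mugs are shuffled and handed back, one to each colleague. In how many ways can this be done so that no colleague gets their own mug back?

Let Aᵢ be the assignments in which colleague i gets their own mug. We want the size of the complement of A₁∪…∪A_4.
By inclusion–exclusion this is Σ_{j=0}^{4} (−1)^j C(4,j)·(4−j)!.
Computing: 24 − 24 + 12 − 4 + 1 = 9.

9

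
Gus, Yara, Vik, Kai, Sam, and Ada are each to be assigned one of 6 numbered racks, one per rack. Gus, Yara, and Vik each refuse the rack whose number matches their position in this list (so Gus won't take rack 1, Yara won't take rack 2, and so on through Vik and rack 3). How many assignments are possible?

Let Aᵢ (for i ∈ {1, 2, 3}) be the placements that put person i in their forbidden rack. Any j of these fix j positions, leaving (6−j)! ways to fill the rest, and there are C(3,j) ways to pick which j.
By inclusion–exclusion, the number of valid placements is Σ_{j=0}^{3} (−1)^j C(3,j)·(6−j)!.
Computing: 720 − 360 + 72 − 6 = 426.

426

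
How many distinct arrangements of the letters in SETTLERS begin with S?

With the first slot taken by S, it remains to arrange the other 7 letters (ETTLERS).
Those 7 letters have E appearing twice and T appearing twice, giving (7)!/(2!·2!) = 1260.

1260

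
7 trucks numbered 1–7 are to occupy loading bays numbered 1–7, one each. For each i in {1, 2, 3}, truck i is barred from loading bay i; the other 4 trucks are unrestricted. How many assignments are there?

Let Aᵢ (for i ∈ {1, 2, 3}) be the placements that put truck i in its forbidden loading bay. Any j of these fix j positions, leaving (7−j)! ways to fill the rest, and there are C(3,j) ways to pick which j.
By inclusion–exclusion, the number of valid placements is Σ_{j=0}^{3} (−1)^j C(3,j)·(7−j)!.
Computing: 5040 − 2160 + 360 − 24 = 3216.

3216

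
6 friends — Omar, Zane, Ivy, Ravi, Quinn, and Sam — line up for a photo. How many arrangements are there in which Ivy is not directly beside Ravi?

480

There are 6! = 720 arrangements in all. If Ivy and Ravi are adjacent, merging them into one block gives 2·(5)! = 240 arrangements.
So 720 − 240 = 480 arrangements keep them apart.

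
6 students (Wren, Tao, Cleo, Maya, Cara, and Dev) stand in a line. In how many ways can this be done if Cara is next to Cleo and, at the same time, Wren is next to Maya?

Treat {Cara,Cleo} as one block (2 orders) and {Wren,Maya} as another (2 orders).
That leaves 4 units to arrange: 2 × 2 × 4! = 4 × 24 = 96.

96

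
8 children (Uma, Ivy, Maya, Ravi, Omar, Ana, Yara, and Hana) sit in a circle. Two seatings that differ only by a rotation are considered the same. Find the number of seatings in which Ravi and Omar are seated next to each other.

Glue Ravi and Omar into a block (2 internal orders). Seating 7 units around a circle gives (6)! arrangements.
So 2 × (6)! = 2 × 720 = 1440.

1440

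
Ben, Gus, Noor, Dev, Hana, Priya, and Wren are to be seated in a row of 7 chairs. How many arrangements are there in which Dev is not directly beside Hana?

3600

There are 7! = 5040 arrangements in all. If Dev and Hana are adjacent, merging them into one block gives 2·(6)! = 1440 arrangements.
Complementary counting: 5040 − 1440 = 3600.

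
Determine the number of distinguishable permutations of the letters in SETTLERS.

Letter multiplicities in SETTLERS: E×2, L×1, R×1, S×2, T×2.
The number of distinct arrangements is 8!/(2!·2!·2!) = 40320/8 = 5040.

5040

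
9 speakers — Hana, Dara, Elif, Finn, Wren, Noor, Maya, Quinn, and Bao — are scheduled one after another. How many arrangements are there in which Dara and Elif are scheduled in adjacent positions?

Treat {Dara, Elif} as a single unit. There are 8 units to order, and the pair itself can be ordered 2 ways.
That gives 2 × 8! = 2 × 40320 = 80640.

80640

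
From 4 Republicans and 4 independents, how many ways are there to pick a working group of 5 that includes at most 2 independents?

Split by how many independents are chosen (0 through 2).
Sum: C(4,0)·C(4,5) + C(4,1)·C(4,4) + C(4,2)·C(4,3) = 0 + 4 + 24 = 28.

28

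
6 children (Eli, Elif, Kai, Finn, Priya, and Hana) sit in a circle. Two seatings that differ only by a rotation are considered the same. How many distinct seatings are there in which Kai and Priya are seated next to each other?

48

Treat {Kai, Priya} as one unit (2 internal orders) and seat the resulting 5 units around the table: (4)! circular arrangements.
So 2 × (4)! = 2 × 24 = 48.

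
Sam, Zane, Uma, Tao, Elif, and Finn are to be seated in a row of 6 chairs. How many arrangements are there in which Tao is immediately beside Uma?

Place the 4 others and the Tao-Uma pair as 5 objects in a line; the pair has 2 internal arrangements.
So the count is 2·(5)! = 240.

240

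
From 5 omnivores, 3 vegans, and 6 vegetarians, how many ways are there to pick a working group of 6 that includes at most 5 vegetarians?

3002

Split by how many vegetarians are chosen (0 through 5).
Sum: C(6,0)·C(8,6) + C(6,1)·C(8,5) + C(6,2)·C(8,4) + C(6,3)·C(8,3) + C(6,4)·C(8,2) + C(6,5)·C(8,1) = 28 + 336 + 1050 + 1120 + 420 + 48 = 3002.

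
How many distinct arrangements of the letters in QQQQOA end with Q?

With the last slot taken by Q, it remains to arrange the other 5 letters (QQQOA).
Those 5 letters have Q appearing 3 times, giving (5)!/(3!) = 20.

20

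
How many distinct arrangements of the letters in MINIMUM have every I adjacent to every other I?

Treat the 2 copies of I as a single block. The multiset to arrange is then {II, M, M, M, N, U}, 6 items in all.
That gives (6)!/(3!) = 120 arrangements.

120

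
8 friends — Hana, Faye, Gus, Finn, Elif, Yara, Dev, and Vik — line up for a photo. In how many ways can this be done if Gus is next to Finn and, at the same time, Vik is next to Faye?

2880

Treat {Gus,Finn} as one block (2 orders) and {Vik,Faye} as another (2 orders).
That leaves 6 units to arrange: 2 × 2 × 6! = 4 × 720 = 2880.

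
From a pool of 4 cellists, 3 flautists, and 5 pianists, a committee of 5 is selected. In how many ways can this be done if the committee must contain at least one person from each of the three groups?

590

Unrestricted: C(12,5) = 792 ways to pick any 5 of the 12.
Subtract selections that omit an entire group: no cellists → C(8,5) = 56; no flautists → C(9,5) = 126; no pianists → C(7,5) = 21.
Add back selections omitting two groups (i.e. drawn from a single group): C(4,5) + C(3,5) + C(5,5) = 1.
By inclusion–exclusion: 792 − 203 + 1 = 590.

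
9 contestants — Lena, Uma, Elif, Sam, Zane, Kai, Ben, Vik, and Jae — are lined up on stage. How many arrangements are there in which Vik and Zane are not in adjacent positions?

282240

Of the 9! = 362880 arrangements, those with Vik and Zane adjacent number 2 × 8! = 80640 (treat the pair as a block with 2 internal orders).
Complementary counting: 362880 − 80640 = 282240.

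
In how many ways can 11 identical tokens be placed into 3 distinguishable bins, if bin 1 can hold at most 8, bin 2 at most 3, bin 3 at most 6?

22

By stars and bars, unrestricted non-negative solutions to x_1+…+x_3 = 11 number C(11+2,2) = 78.
Subtract solutions that violate a single cap (substitute x_i' = x_i − (cap_i+1)): x_1 ≥ 9 gives C(4,2) = 6; x_2 ≥ 4 gives C(9,2) = 36; x_3 ≥ 7 gives C(6,2) = 15. Together 57.
Add back pairs where two caps are both exceeded: 0 + 0 + 1 = 1.
By inclusion–exclusion the count is 78 − 57 + 1 = 22.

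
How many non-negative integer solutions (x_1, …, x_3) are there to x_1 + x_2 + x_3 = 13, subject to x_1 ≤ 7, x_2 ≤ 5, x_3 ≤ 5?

15

Ignoring the caps, the number of non-negative solutions to x_1+…+x_3 = 13 is C(15,2) = 105.
Subtract solutions that violate a single cap (substitute x_i' = x_i − (cap_i+1)): x_1 ≥ 8 gives C(7,2) = 21; x_2 ≥ 6 gives C(9,2) = 36; x_3 ≥ 6 gives C(9,2) = 36. Together 93.
Add back pairs where two caps are both exceeded: 0 + 0 + 3 = 3.
By inclusion–exclusion the count is 105 − 93 + 3 = 15.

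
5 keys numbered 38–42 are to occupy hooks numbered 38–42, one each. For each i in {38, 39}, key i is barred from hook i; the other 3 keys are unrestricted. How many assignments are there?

78

Let Aᵢ (for i ∈ {38, 39}) be the placements that put key i in its forbidden hook. Any j of these fix j positions, leaving (5−j)! ways to fill the rest, and there are C(2,j) ways to pick which j.
By inclusion–exclusion, the number of valid placements is Σ_{j=0}^{2} (−1)^j C(2,j)·(5−j)!.
Computing: 120 − 48 + 6 = 78.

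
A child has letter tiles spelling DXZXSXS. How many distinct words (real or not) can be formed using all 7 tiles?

Letter multiplicities in DXZXSXS: D×1, S×2, X×3, Z×1.
The number of distinct arrangements is 7!/(3!·2!) = 5040/12 = 420.

420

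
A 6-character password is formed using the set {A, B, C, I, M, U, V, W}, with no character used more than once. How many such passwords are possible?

This is a permutation of 6 out of 8: P(8,6) = 8!/2!.
8 × 7 × 6 × 5 × 4 × 3 = 20160.

20160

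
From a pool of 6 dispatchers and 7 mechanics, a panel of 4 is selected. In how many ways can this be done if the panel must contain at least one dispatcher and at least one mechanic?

665

Total 4-person selections from all 13: C(13,4) = 715.
Selections missing a whole group: no dispatchers → C(7,4) = 35; no mechanics → C(6,4) = 15.
Both groups omitted at once is impossible, so 715 − 50 = 665.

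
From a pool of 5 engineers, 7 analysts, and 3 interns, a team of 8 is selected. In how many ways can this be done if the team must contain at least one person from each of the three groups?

Unrestricted: C(15,8) = 6435 ways to pick any 8 of the 15.
Subtract selections that omit an entire group: no engineers → C(10,8) = 45; no analysts → C(8,8) = 1; no interns → C(12,8) = 495.
Add back selections omitting two groups (i.e. drawn from a single group): C(5,8) + C(7,8) + C(3,8) = 0.
By inclusion–exclusion: 6435 − 541 + 0 = 5894.

5894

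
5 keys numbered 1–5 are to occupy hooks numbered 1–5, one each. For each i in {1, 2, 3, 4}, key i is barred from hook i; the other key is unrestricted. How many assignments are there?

53

Let Aᵢ (for 1 ≤ i ≤ 4) be the placements that put key i in its forbidden hook. Any j of these fix j positions, leaving (5−j)! ways to fill the rest, and there are C(4,j) ways to pick which j.
By inclusion–exclusion, the number of valid placements is Σ_{j=0}^{4} (−1)^j C(4,j)·(5−j)!.
Computing: 120 − 96 + 36 − 8 + 1 = 53.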